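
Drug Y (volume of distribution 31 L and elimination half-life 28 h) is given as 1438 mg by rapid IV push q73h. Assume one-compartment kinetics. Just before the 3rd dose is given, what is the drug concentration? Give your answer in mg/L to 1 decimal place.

8.9 mg/L

f = (1/2)^(τ/t½) = (1/2)^(73/28) ≈ 0.1641.
C₀ = D/Vd = 1438/31 ≈ 46.387 mg/L.
Before the 3rd dose, 2 doses have been given. Superposition: Cmin = C₀·(f + f²).
≈ 46.387 × (0.1641 + 0.0269) ≈ 46.387 × 0.1910 ≈ 8.860 mg/L.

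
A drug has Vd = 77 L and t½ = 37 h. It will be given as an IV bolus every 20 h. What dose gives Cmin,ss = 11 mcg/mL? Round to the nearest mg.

385 mg

τ/t½ = 20/37 ≈ 0.54054, so f = (1/2)^(20/37) ≈ 0.687513.
Cmin,ss = (D/Vd)·f/(1−f), so D = Cmin,ss·Vd·(1−f)/f.
D = 11 × 77 × (1−f)/f ≈ 11 × 77 × 0.45452 ≈ 384.98 mg.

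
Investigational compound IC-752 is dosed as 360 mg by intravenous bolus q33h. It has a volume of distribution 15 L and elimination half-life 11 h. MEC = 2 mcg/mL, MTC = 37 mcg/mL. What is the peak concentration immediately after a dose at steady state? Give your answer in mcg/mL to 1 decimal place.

τ = 33 h = 3 half-lives, so f = (1/2)^3 = 0.125.
At steady state, R = 1/(1 − 0.125) = 8/7.
Single-dose peak C₀ = D/Vd = 360/15 = 24 mcg/mL.
Steady-state peak Cmax,ss = C₀·R = 24 × 8/7 ≈ 27.429 mcg/mL.
Peak 27.4 mcg/mL vs MTC 37 mcg/mL: below toxic threshold.

27.4 mcg/mL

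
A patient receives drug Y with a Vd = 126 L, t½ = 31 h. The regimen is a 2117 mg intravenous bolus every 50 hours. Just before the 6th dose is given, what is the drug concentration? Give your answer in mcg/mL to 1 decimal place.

f = (1/2)^(τ/t½) = (1/2)^(50/31) ≈ 0.3269.
C₀ = D/Vd = 2117/126 ≈ 16.802 mcg/mL.
Before the 6th dose, 5 doses have been given. Superposition: Cmin = C₀·(f + f² + … + f^5).
≈ 16.802 × (0.3269 + 0.1069 + 0.0349 + 0.0114 + 0.0037) ≈ 16.802 × 0.4838 ≈ 8.129 mcg/mL.

8.1 mcg/mL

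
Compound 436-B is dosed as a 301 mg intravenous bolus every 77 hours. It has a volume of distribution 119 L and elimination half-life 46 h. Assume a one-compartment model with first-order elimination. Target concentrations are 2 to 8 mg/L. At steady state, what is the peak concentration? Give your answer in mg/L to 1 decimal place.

3.7 mg/L

Over one 77-h interval, 77/46 ≈ 1.6739 half-lives elapse, leaving f ≈ 0.3134 of each dose.
Accumulation ratio R = 1/(1 − f) ≈ 1/0.6866 ≈ 1.4565.
Single-dose peak C₀ = D/Vd = 301/119 ≈ 2.529 mg/L.
Steady-state peak Cmax,ss = C₀·R ≈ 2.529 × 1.4565 ≈ 3.683 mg/L.
Peak 3.7 mg/L vs MTC 8 mg/L: below toxic threshold.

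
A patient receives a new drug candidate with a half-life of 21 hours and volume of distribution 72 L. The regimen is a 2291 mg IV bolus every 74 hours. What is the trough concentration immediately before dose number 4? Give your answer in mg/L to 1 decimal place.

f = (1/2)^(τ/t½) = (1/2)^(74/21) ≈ 0.0869.
C₀ = D/Vd = 2291/72 ≈ 31.819 mg/L.
Before the 4th dose, 3 doses have been given. Superposition: Cmin = C₀·(f + f² + … + f^3).
≈ 31.819 × (0.0869 + 0.0076 + 0.0007) ≈ 31.819 × 0.0952 ≈ 3.029 mg/L.

3.0 mg/L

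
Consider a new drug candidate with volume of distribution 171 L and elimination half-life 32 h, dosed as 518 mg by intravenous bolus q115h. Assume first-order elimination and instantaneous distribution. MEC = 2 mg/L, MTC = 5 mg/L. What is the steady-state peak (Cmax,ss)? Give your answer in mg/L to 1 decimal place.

3.3 mg/L

Over one 115-h interval, 115/32 ≈ 3.5938 half-lives elapse, leaving f ≈ 0.0828 of each dose.
Accumulation ratio R = 1/(1 − f) ≈ 1/0.9172 ≈ 1.0903.
Each bolus raises the concentration by D/Vd = 518/171 ≈ 3.029 mg/L.
Cmax,ss = C₀/(1 − f) ≈ 3.029/0.9172 ≈ 3.302 mg/L.
Peak 3.3 mg/L vs MTC 5 mg/L: below toxic threshold.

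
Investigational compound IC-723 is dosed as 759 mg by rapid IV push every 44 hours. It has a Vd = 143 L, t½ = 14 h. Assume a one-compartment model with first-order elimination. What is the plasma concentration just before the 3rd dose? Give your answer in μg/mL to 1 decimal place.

0.7 μg/mL

f = (1/2)^(τ/t½) = (1/2)^(44/14) ≈ 0.1132.
C₀ = D/Vd = 759/143 ≈ 5.308 μg/mL.
Before the 3rd dose, 2 doses have been given. Superposition: Cmin = C₀·(f + f²).
≈ 5.308 × (0.1132 + 0.0128) ≈ 5.308 × 0.1260 ≈ 0.669 μg/mL.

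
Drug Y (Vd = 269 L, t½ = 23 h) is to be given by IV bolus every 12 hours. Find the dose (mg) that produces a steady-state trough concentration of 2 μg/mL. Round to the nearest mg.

234 mg

τ/t½ = 12/23 ≈ 0.52174, so f = (1/2)^(12/23) ≈ 0.696532.
Cmin,ss = (D/Vd)·f/(1−f), so D = Cmin,ss·Vd·(1−f)/f.
D = 2 × 269 × (1−f)/f ≈ 2 × 269 × 0.43568 ≈ 234.40 mg.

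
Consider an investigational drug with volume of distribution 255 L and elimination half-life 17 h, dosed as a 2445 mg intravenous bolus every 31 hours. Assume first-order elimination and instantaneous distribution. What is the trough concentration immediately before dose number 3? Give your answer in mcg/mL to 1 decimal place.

f = (1/2)^(τ/t½) = (1/2)^(31/17) ≈ 0.2825.
C₀ = D/Vd = 2445/255 ≈ 9.588 mcg/mL.
Before the 3rd dose, 2 doses have been given. Superposition: Cmin = C₀·(f + f²).
≈ 9.588 × (0.2825 + 0.0798) ≈ 9.588 × 0.3623 ≈ 3.474 mcg/mL.

3.5 mcg/mL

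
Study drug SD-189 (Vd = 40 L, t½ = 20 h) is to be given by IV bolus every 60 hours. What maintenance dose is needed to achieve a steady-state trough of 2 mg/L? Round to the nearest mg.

560 mg

τ/t½ = 60/20 ≈ 3, so f = (1/2)^(60/20) ≈ 0.125000.
Cmin,ss = (D/Vd)·f/(1−f), so D = Cmin,ss·Vd·(1−f)/f.
D = 2 × 40 × (1−f)/f ≈ 2 × 40 × 7.00000 ≈ 560.00 mg.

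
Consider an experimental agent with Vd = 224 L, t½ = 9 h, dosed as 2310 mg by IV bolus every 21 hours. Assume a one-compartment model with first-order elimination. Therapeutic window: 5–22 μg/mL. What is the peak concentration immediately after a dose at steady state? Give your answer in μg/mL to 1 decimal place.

k = ln2/t½ = ln2/9 ≈ 0.077016 h⁻¹; fraction remaining f = e^(−kτ) = e^(−0.077016×21) ≈ 0.1984.
At steady state, accumulation factor R = 1/(1 − e^(−kτ)) ≈ 1.2475.
Each bolus raises the concentration by D/Vd = 2310/224 ≈ 10.312 μg/mL.
Steady-state peak Cmax,ss = C₀·R ≈ 10.312 × 1.2475 ≈ 12.864 μg/mL.
Peak 12.9 μg/mL vs MTC 22 μg/mL: below toxic threshold.

12.9 μg/mL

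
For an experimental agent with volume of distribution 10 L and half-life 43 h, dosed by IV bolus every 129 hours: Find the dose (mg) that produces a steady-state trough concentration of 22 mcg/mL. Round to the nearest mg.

1540 mg

τ/t½ = 129/43 ≈ 3, so f = (1/2)^(129/43) ≈ 0.125000.
Cmin,ss = (D/Vd)·f/(1−f), so D = Cmin,ss·Vd·(1−f)/f.
D = 22 × 10 × (1−f)/f ≈ 22 × 10 × 7.00000 ≈ 1540.00 mg.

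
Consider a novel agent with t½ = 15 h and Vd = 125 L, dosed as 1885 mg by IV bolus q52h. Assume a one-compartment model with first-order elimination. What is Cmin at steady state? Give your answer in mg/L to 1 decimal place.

Over one 52-h interval, 52/15 ≈ 3.4667 half-lives elapse, leaving f ≈ 0.0905 of each dose.
Accumulation ratio R = 1/(1 − f) ≈ 1/0.9095 ≈ 1.0995.
Each bolus raises the concentration by D/Vd = 1885/125 ≈ 15.080 mg/L.
Steady-state peak Cmax,ss = C₀·R ≈ 15.080 × 1.0995 ≈ 16.580 mg/L.
Steady-state trough Cmin,ss = Cmax,ss·f ≈ 16.580 × 0.0905 ≈ 1.500 mg/L.

1.5 mg/L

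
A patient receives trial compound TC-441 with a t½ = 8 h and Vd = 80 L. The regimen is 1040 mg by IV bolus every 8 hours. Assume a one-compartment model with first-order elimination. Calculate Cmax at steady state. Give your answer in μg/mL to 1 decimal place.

26.0 μg/mL

τ = 8 h = 1 half-life, so f = (1/2)^1 = 0.5.
Accumulation ratio R = 1/(1 − f) = 1/0.5 = 2/1.
Single-dose peak C₀ = D/Vd = 1040/80 = 13 μg/mL.
Steady-state peak Cmax,ss = C₀·R = 13 × 2/1 ≈ 26.000 μg/mL.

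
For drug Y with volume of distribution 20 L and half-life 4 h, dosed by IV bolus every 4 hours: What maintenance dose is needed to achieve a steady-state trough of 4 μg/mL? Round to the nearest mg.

80 mg

τ/t½ = 4/4 ≈ 1, so f = (1/2)^(4/4) ≈ 0.500000.
Cmin,ss = (D/Vd)·f/(1−f), so D = Cmin,ss·Vd·(1−f)/f.
D = 4 × 20 × (1−f)/f ≈ 4 × 20 × 1.00000 ≈ 80.00 mg.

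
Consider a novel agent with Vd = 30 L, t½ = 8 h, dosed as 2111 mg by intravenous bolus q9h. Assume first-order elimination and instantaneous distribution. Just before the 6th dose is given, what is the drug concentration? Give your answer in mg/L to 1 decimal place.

f = (1/2)^(τ/t½) = (1/2)^(9/8) ≈ 0.4585.
C₀ = D/Vd = 2111/30 ≈ 70.367 mg/L.
Before the 6th dose, 5 doses have been given. Superposition: Cmin = C₀·(f + f² + … + f^5).
≈ 70.367 × (0.4585 + 0.2102 + 0.0964 + 0.0442 + 0.0203) ≈ 70.367 × 0.8296 ≈ 58.376 mg/L.

58.4 mg/L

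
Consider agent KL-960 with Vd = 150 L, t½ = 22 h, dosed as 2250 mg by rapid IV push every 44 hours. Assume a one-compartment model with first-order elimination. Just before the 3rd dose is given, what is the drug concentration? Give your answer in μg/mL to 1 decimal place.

4.7 μg/mL

f = (1/2)^(τ/t½) = (1/2)^(44/22) ≈ 0.2500.
C₀ = D/Vd = 2250/150 ≈ 15.000 μg/mL.
Before the 3rd dose, 2 doses have been given. Superposition: Cmin = C₀·(f + f²).
≈ 15.000 × (0.2500 + 0.0625) ≈ 15.000 × 0.3125 ≈ 4.688 μg/mL.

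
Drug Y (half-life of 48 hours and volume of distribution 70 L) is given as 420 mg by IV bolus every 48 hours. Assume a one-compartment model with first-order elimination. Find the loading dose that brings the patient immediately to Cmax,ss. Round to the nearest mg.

840 mg

f = (1/2)^(48/48) ≈ 0.500000; accumulation ratio R = 1/(1−f) ≈ 2.00000.
Loading dose to hit Cmax,ss on first dose: D_load = D_maint·R ≈ 420 × 2.00000 ≈ 840.00 mg.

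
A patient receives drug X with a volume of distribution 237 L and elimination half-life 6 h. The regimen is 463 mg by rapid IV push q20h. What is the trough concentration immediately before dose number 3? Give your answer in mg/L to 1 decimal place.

0.2 mg/L

f = (1/2)^(τ/t½) = (1/2)^(20/6) ≈ 0.0992.
C₀ = D/Vd = 463/237 ≈ 1.954 mg/L.
Before the 3rd dose, 2 doses have been given. Superposition: Cmin = C₀·(f + f²).
≈ 1.954 × (0.0992 + 0.0098) ≈ 1.954 × 0.1090 ≈ 0.213 mg/L.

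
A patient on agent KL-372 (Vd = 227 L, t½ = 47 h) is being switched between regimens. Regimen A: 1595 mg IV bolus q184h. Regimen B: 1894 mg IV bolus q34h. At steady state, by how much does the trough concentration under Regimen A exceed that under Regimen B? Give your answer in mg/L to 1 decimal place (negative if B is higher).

Regimen A: f = (1/2)^(184/47) ≈ 0.0663; Cmin,ss = (1595/227)·f/(1−f) ≈ 0.499 mg/L.
Regimen B: f = (1/2)^(34/47) ≈ 0.6057; Cmin,ss = (1894/227)·f/(1−f) ≈ 12.817 mg/L.
Difference ≈ 0.499 − 12.817 ≈ -12.318 mg/L.

-12.3 mg/L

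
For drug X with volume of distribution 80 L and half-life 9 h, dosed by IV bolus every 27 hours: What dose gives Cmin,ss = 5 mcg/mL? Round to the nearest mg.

τ/t½ = 27/9 ≈ 3, so f = (1/2)^(27/9) ≈ 0.125000.
Cmin,ss = (D/Vd)·f/(1−f), so D = Cmin,ss·Vd·(1−f)/f.
D = 5 × 80 × (1−f)/f ≈ 5 × 80 × 7.00000 ≈ 2800.00 mg.

2800 mg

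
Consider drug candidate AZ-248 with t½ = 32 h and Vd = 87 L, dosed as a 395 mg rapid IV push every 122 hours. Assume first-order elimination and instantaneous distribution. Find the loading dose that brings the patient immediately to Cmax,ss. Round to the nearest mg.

425 mg

f = (1/2)^(122/32) ≈ 0.071174; accumulation ratio R = 1/(1−f) ≈ 1.07663.
Loading dose to hit Cmax,ss on first dose: D_load = D_maint·R ≈ 395 × 1.07663 ≈ 425.27 mg.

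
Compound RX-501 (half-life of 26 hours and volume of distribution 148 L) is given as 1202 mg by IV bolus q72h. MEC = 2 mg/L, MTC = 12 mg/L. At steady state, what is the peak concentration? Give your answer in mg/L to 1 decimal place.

9.5 mg/L

k = ln2/t½ = ln2/26 ≈ 0.026660 h⁻¹; fraction remaining f = e^(−kτ) = e^(−0.026660×72) ≈ 0.1467.
At steady state, accumulation factor R = 1/(1 − e^(−kτ)) ≈ 1.1719.
Single-dose peak C₀ = D/Vd = 1202/148 ≈ 8.122 mg/L.
Cmax,ss = C₀/(1 − f) ≈ 8.122/0.8533 ≈ 9.518 mg/L.
Peak 9.5 mg/L vs MTC 12 mg/L: below toxic threshold.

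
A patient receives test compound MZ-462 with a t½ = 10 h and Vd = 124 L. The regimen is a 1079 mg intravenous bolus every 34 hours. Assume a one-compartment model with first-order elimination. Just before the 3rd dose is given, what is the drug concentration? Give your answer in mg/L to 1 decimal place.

0.9 mg/L

f = (1/2)^(τ/t½) = (1/2)^(34/10) ≈ 0.0947.
C₀ = D/Vd = 1079/124 ≈ 8.702 mg/L.
Before the 3rd dose, 2 doses have been given. Superposition: Cmin = C₀·(f + f²).
≈ 8.702 × (0.0947 + 0.0090) ≈ 8.702 × 0.1037 ≈ 0.902 mg/L.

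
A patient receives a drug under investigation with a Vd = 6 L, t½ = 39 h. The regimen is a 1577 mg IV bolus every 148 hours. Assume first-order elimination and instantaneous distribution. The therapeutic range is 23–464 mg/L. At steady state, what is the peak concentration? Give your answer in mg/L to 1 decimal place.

k = ln2/t½ = ln2/39 ≈ 0.017773 h⁻¹; fraction remaining f = e^(−kτ) = e^(−0.017773×148) ≈ 0.0720.
At steady state, accumulation factor R = 1/(1 − e^(−kτ)) ≈ 1.0776.
Each bolus raises the concentration by D/Vd = 1577/6 ≈ 262.833 mg/L.
Steady-state peak Cmax,ss = C₀·R ≈ 262.833 × 1.0776 ≈ 283.229 mg/L.
Peak 283.2 mg/L vs MTC 464 mg/L: below toxic threshold.

283.2 mg/L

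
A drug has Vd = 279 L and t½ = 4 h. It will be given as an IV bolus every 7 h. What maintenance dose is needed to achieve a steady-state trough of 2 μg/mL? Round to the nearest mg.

τ/t½ = 7/4 ≈ 1.75, so f = (1/2)^(7/4) ≈ 0.297302.
Cmin,ss = (D/Vd)·f/(1−f), so D = Cmin,ss·Vd·(1−f)/f.
D = 2 × 279 × (1−f)/f ≈ 2 × 279 × 2.36358 ≈ 1318.88 mg.

1319 mg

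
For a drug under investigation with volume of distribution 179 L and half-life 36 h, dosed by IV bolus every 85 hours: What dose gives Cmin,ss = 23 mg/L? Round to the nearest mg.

τ/t½ = 85/36 ≈ 2.3611, so f = (1/2)^(85/36) ≈ 0.194641.
Cmin,ss = (D/Vd)·f/(1−f), so D = Cmin,ss·Vd·(1−f)/f.
D = 23 × 179 × (1−f)/f ≈ 23 × 179 × 4.13766 ≈ 17034.75 mg.

17035 mg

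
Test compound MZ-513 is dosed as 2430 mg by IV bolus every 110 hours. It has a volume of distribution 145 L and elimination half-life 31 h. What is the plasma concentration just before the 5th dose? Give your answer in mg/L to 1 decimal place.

f = (1/2)^(τ/t½) = (1/2)^(110/31) ≈ 0.0855.
C₀ = D/Vd = 2430/145 ≈ 16.759 mg/L.
Before the 5th dose, 4 doses have been given. Superposition: Cmin = C₀·(f + f² + … + f^4).
≈ 16.759 × (0.0855 + 0.0073 + 0.0006 + 0.0001) ≈ 16.759 × 0.0935 ≈ 1.567 mg/L.

1.6 mg/L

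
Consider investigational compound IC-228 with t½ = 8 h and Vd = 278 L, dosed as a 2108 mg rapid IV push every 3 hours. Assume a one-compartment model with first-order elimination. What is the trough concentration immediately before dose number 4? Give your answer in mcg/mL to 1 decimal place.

f = (1/2)^(τ/t½) = (1/2)^(3/8) ≈ 0.7711.
C₀ = D/Vd = 2108/278 ≈ 7.583 mcg/mL.
Before the 4th dose, 3 doses have been given. Superposition: Cmin = C₀·(f + f² + … + f^3).
≈ 7.583 × (0.7711 + 0.5946 + 0.4585) ≈ 7.583 × 1.8242 ≈ 13.833 mcg/mL.

13.8 mcg/mL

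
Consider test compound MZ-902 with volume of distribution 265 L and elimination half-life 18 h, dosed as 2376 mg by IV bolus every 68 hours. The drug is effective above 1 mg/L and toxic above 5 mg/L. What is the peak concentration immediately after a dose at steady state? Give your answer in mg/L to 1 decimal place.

Over one 68-h interval, 68/18 ≈ 3.7778 half-lives elapse, leaving f ≈ 0.0729 of each dose.
Accumulation ratio R = 1/(1 − f) ≈ 1/0.9271 ≈ 1.0786.
Each bolus raises the concentration by D/Vd = 2376/265 ≈ 8.966 mg/L.
Steady-state peak Cmax,ss = C₀·R ≈ 8.966 × 1.0786 ≈ 9.671 mg/L.
Peak 9.7 mg/L vs MTC 5 mg/L: exceeds toxic threshold.

9.7 mg/L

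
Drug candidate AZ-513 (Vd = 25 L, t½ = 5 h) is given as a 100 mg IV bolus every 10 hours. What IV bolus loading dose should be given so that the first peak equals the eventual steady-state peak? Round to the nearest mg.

f = (1/2)^(10/5) ≈ 0.250000; accumulation ratio R = 1/(1−f) ≈ 1.33333.
Loading dose to hit Cmax,ss on first dose: D_load = D_maint·R ≈ 100 × 1.33333 ≈ 133.33 mg.

133 mg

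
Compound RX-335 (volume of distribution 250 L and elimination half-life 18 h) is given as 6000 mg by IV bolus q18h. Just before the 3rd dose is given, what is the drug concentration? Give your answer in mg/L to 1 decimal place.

18.0 mg/L

f = (1/2)^(τ/t½) = (1/2)^(18/18) ≈ 0.5000.
C₀ = D/Vd = 6000/250 ≈ 24.000 mg/L.
Before the 3rd dose, 2 doses have been given. Superposition: Cmin = C₀·(f + f²).
≈ 24.000 × (0.5000 + 0.2500) ≈ 24.000 × 0.7500 ≈ 18.000 mg/L.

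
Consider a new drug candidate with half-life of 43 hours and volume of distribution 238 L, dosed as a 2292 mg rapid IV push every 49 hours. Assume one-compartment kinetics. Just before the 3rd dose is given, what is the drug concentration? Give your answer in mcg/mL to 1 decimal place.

f = (1/2)^(τ/t½) = (1/2)^(49/43) ≈ 0.4539.
C₀ = D/Vd = 2292/238 ≈ 9.630 mcg/mL.
Before the 3rd dose, 2 doses have been given. Superposition: Cmin = C₀·(f + f²).
≈ 9.630 × (0.4539 + 0.2060) ≈ 9.630 × 0.6599 ≈ 6.355 mcg/mL.

6.4 mcg/mL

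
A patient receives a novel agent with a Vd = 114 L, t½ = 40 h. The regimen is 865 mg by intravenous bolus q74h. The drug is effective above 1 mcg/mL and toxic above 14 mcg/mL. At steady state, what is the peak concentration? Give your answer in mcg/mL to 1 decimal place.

Over one 74-h interval, 74/40 ≈ 1.85 half-lives elapse, leaving f ≈ 0.2774 of each dose.
At steady state, accumulation factor R = 1/(1 − e^(−kτ)) ≈ 1.3839.
Each bolus raises the concentration by D/Vd = 865/114 ≈ 7.588 mcg/mL.
Steady-state peak Cmax,ss = C₀·R ≈ 7.588 × 1.3839 ≈ 10.501 mcg/mL.
Peak 10.5 mcg/mL vs MTC 14 mcg/mL: below toxic threshold.

10.5 mcg/mL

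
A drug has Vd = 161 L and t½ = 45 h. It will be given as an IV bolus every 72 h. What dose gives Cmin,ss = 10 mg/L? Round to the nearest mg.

3271 mg

τ/t½ = 72/45 ≈ 1.6, so f = (1/2)^(72/45) ≈ 0.329877.
Cmin,ss = (D/Vd)·f/(1−f), so D = Cmin,ss·Vd·(1−f)/f.
D = 10 × 161 × (1−f)/f ≈ 10 × 161 × 2.03143 ≈ 3270.60 mg.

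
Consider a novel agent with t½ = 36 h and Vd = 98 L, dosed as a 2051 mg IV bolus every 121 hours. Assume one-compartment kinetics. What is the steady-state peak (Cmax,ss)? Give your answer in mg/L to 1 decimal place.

Over one 121-h interval, 121/36 ≈ 3.3611 half-lives elapse, leaving f ≈ 0.0973 of each dose.
At steady state, accumulation factor R = 1/(1 − e^(−kτ)) ≈ 1.1078.
Each bolus raises the concentration by D/Vd = 2051/98 ≈ 20.929 mg/L.
Steady-state peak Cmax,ss = C₀·R ≈ 20.929 × 1.1078 ≈ 23.185 mg/L.

23.2 mg/L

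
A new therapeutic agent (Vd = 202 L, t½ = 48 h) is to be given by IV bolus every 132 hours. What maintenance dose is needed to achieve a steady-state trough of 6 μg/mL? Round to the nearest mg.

τ/t½ = 132/48 ≈ 2.75, so f = (1/2)^(132/48) ≈ 0.148651.
Cmin,ss = (D/Vd)·f/(1−f), so D = Cmin,ss·Vd·(1−f)/f.
D = 6 × 202 × (1−f)/f ≈ 6 × 202 × 5.72717 ≈ 6941.33 mg.

6941 mg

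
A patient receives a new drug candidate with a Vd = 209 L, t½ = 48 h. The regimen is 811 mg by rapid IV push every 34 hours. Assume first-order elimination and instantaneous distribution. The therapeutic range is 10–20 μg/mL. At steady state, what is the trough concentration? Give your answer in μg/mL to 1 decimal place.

6.1 μg/mL

Over one 34-h interval, 34/48 ≈ 0.70833 half-lives elapse, leaving f ≈ 0.6120 of each dose.
At steady state, accumulation factor R = 1/(1 − e^(−kτ)) ≈ 2.5773.
Each bolus raises the concentration by D/Vd = 811/209 ≈ 3.880 μg/mL.
Steady-state peak Cmax,ss = C₀·R ≈ 3.880 × 2.5773 ≈ 10.000 μg/mL.
One interval later, Cmin,ss = Cmax,ss·e^(−kτ) ≈ 10.000 × 0.6120 ≈ 6.120 μg/mL.
Trough 6.1 μg/mL vs MEC 10 μg/mL: subtherapeutic.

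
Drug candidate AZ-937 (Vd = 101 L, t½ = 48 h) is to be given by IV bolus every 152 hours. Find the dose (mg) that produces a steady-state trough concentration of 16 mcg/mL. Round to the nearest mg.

τ/t½ = 152/48 ≈ 3.1667, so f = (1/2)^(152/48) ≈ 0.111362.
Cmin,ss = (D/Vd)·f/(1−f), so D = Cmin,ss·Vd·(1−f)/f.
D = 16 × 101 × (1−f)/f ≈ 16 × 101 × 7.97972 ≈ 12895.23 mg.

12895 mg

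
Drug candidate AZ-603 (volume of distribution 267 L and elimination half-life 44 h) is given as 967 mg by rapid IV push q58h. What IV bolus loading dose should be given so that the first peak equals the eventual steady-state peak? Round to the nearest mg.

f = (1/2)^(58/44) ≈ 0.401040; accumulation ratio R = 1/(1−f) ≈ 1.66956.
Loading dose to hit Cmax,ss on first dose: D_load = D_maint·R ≈ 967 × 1.66956 ≈ 1614.46 mg.

1614 mg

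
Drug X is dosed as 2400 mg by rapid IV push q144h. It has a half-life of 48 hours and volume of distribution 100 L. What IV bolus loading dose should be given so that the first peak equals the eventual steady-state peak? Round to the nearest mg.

2743 mg

f = (1/2)^(144/48) ≈ 0.125000; accumulation ratio R = 1/(1−f) ≈ 1.14286.
Loading dose to hit Cmax,ss on first dose: D_load = D_maint·R ≈ 2400 × 1.14286 ≈ 2742.86 mg.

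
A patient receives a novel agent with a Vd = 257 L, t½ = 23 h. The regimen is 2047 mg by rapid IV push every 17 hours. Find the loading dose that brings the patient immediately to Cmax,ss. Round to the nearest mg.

f = (1/2)^(17/23) ≈ 0.599100; accumulation ratio R = 1/(1−f) ≈ 2.49439.
Loading dose to hit Cmax,ss on first dose: D_load = D_maint·R ≈ 2047 × 2.49439 ≈ 5106.02 mg.

5106 mg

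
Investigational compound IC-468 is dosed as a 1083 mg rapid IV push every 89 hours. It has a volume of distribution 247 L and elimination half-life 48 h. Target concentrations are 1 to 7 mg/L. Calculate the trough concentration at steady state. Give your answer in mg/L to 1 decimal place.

1.7 mg/L

τ/t½ = 89/48 ≈ 1.8542, so fraction remaining f = (1/2)^(89/48) ≈ 0.2766.
Accumulation ratio R = 1/(1 − f) ≈ 1/0.7234 ≈ 1.3824.
Each bolus raises the concentration by D/Vd = 1083/247 ≈ 4.385 mg/L.
Cmax,ss = C₀/(1 − f) ≈ 4.385/0.7234 ≈ 6.062 mg/L.
One interval later, Cmin,ss = Cmax,ss·e^(−kτ) ≈ 6.062 × 0.2766 ≈ 1.677 mg/L.
Trough 1.7 mg/L vs MEC 1 mg/L: adequate.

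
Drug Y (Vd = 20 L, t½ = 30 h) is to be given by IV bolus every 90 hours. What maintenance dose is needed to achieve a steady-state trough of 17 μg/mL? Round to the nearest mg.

2380 mg

τ/t½ = 90/30 ≈ 3, so f = (1/2)^(90/30) ≈ 0.125000.
Cmin,ss = (D/Vd)·f/(1−f), so D = Cmin,ss·Vd·(1−f)/f.
D = 17 × 20 × (1−f)/f ≈ 17 × 20 × 7.00000 ≈ 2380.00 mg.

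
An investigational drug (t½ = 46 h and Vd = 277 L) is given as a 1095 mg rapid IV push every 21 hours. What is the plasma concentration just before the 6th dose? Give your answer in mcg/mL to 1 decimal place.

8.4 mcg/mL

f = (1/2)^(τ/t½) = (1/2)^(21/46) ≈ 0.7287.
C₀ = D/Vd = 1095/277 ≈ 3.953 mcg/mL.
Before the 6th dose, 5 doses have been given. Superposition: Cmin = C₀·(f + f² + … + f^5).
≈ 3.953 × (0.7287 + 0.5310 + 0.3869 + 0.2820 + 0.2055) ≈ 3.953 × 2.1341 ≈ 8.436 mcg/mL.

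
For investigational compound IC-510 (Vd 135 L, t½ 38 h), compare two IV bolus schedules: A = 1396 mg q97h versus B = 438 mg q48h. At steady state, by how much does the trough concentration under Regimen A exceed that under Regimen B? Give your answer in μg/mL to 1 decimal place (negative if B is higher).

-0.2 μg/mL

Regimen A: f = (1/2)^(97/38) ≈ 0.1704; Cmin,ss = (1396/135)·f/(1−f) ≈ 2.124 μg/mL.
Regimen B: f = (1/2)^(48/38) ≈ 0.4166; Cmin,ss = (438/135)·f/(1−f) ≈ 2.317 μg/mL.
Difference ≈ 2.124 − 2.317 ≈ -0.193 μg/mL.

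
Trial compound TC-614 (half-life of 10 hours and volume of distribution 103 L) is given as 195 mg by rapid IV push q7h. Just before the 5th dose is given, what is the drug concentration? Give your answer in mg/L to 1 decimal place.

2.6 mg/L

f = (1/2)^(τ/t½) = (1/2)^(7/10) ≈ 0.6156.
C₀ = D/Vd = 195/103 ≈ 1.893 mg/L.
Before the 5th dose, 4 doses have been given. Superposition: Cmin = C₀·(f + f² + … + f^4).
≈ 1.893 × (0.6156 + 0.3790 + 0.2333 + 0.1436) ≈ 1.893 × 1.3715 ≈ 2.596 mg/L.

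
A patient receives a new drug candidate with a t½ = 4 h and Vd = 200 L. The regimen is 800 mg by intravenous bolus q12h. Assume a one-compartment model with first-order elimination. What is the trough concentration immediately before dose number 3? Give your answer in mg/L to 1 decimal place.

0.6 mg/L

f = (1/2)^(τ/t½) = (1/2)^(12/4) ≈ 0.1250.
C₀ = D/Vd = 800/200 ≈ 4.000 mg/L.
Before the 3rd dose, 2 doses have been given. Superposition: Cmin = C₀·(f + f²).
≈ 4.000 × (0.1250 + 0.0156) ≈ 4.000 × 0.1406 ≈ 0.562 mg/L.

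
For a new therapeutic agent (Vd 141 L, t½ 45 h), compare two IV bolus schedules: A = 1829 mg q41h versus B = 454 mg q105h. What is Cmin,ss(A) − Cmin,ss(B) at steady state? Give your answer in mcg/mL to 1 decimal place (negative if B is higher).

13.9 mcg/mL

Regimen A: f = (1/2)^(41/45) ≈ 0.5318; Cmin,ss = (1829/141)·f/(1−f) ≈ 14.734 mcg/mL.
Regimen B: f = (1/2)^(105/45) ≈ 0.1984; Cmin,ss = (454/141)·f/(1−f) ≈ 0.797 mcg/mL.
Difference ≈ 14.734 − 0.797 ≈ 13.937 mcg/mL.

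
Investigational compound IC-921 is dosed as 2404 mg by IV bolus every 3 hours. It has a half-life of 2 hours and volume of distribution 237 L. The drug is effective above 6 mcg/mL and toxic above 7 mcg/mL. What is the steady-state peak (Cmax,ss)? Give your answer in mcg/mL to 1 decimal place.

15.7 mcg/mL

Over one 3-h interval, 3/2 ≈ 1.5 half-lives elapse, leaving f ≈ 0.3536 of each dose.
At steady state, accumulation factor R = 1/(1 − e^(−kτ)) ≈ 1.5470.
Single-dose peak C₀ = D/Vd = 2404/237 ≈ 10.143 mcg/mL.
Steady-state peak Cmax,ss = C₀·R ≈ 10.143 × 1.5470 ≈ 15.691 mcg/mL.
Peak 15.7 mcg/mL vs MTC 7 mcg/mL: exceeds toxic threshold.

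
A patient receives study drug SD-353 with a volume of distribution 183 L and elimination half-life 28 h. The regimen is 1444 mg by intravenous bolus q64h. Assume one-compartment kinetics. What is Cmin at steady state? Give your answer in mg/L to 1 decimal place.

τ/t½ = 64/28 ≈ 2.2857, so fraction remaining f = (1/2)^(64/28) ≈ 0.2051.
At steady state, accumulation factor R = 1/(1 − e^(−kτ)) ≈ 1.2580.
Single-dose peak C₀ = D/Vd = 1444/183 ≈ 7.891 mg/L.
Cmax,ss = C₀/(1 − f) ≈ 7.891/0.7949 ≈ 9.927 mg/L.
One interval later, Cmin,ss = Cmax,ss·e^(−kτ) ≈ 9.927 × 0.2051 ≈ 2.036 mg/L.

2.0 mg/L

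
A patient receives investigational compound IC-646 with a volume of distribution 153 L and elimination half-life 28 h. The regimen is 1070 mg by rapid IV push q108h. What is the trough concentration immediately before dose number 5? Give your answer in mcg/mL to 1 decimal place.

f = (1/2)^(τ/t½) = (1/2)^(108/28) ≈ 0.0690.
C₀ = D/Vd = 1070/153 ≈ 6.993 mcg/mL.
Before the 5th dose, 4 doses have been given. Superposition: Cmin = C₀·(f + f² + … + f^4).
≈ 6.993 × (0.0690 + 0.0048 + 0.0003 + 0.0000) ≈ 6.993 × 0.0741 ≈ 0.518 mcg/mL.

0.5 mcg/mL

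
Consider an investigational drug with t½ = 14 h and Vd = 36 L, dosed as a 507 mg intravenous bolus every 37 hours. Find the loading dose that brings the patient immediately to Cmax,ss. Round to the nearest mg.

f = (1/2)^(37/14) ≈ 0.160111; accumulation ratio R = 1/(1−f) ≈ 1.19063.
Loading dose to hit Cmax,ss on first dose: D_load = D_maint·R ≈ 507 × 1.19063 ≈ 603.65 mg.

604 mg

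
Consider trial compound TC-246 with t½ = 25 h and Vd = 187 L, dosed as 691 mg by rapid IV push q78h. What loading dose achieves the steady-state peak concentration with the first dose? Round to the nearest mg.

f = (1/2)^(78/25) ≈ 0.115023; accumulation ratio R = 1/(1−f) ≈ 1.12997.
Loading dose to hit Cmax,ss on first dose: D_load = D_maint·R ≈ 691 × 1.12997 ≈ 780.81 mg.

781 mg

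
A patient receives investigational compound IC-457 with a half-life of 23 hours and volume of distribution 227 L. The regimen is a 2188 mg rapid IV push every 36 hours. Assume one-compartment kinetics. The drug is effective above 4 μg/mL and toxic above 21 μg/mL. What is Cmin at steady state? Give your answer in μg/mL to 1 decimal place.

τ/t½ = 36/23 ≈ 1.5652, so fraction remaining f = (1/2)^(36/23) ≈ 0.3379.
Accumulation ratio R = 1/(1 − f) ≈ 1/0.6621 ≈ 1.5103.
Single-dose peak C₀ = D/Vd = 2188/227 ≈ 9.639 μg/mL.
Cmax,ss = C₀/(1 − f) ≈ 9.639/0.6621 ≈ 14.558 μg/mL.
One interval later, Cmin,ss = Cmax,ss·e^(−kτ) ≈ 14.558 × 0.3379 ≈ 4.919 μg/mL.
Trough 4.9 μg/mL vs MEC 4 μg/mL: adequate.

4.9 μg/mL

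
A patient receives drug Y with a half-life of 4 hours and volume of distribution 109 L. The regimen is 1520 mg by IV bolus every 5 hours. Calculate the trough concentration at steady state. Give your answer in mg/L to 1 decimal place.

Over one 5-h interval, 5/4 ≈ 1.25 half-lives elapse, leaving f ≈ 0.4204 of each dose.
Each bolus raises the concentration by D/Vd = 1520/109 ≈ 13.945 mg/L.
Steady-state trough Cmin,ss = C₀·f/(1−f) ≈ 13.945 × 0.4204/0.5796 ≈ 10.115 mg/L.

10.1 mg/L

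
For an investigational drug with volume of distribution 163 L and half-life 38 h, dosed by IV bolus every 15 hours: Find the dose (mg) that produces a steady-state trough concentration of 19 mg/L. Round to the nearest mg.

975 mg

τ/t½ = 15/38 ≈ 0.39474, so f = (1/2)^(15/38) ≈ 0.760628.
Cmin,ss = (D/Vd)·f/(1−f), so D = Cmin,ss·Vd·(1−f)/f.
D = 19 × 163 × (1−f)/f ≈ 19 × 163 × 0.31470 ≈ 974.63 mg.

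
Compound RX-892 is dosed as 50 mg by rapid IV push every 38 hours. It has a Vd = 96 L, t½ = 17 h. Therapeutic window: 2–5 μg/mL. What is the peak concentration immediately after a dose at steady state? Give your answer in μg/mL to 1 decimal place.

k = ln2/t½ = ln2/17 ≈ 0.040773 h⁻¹; fraction remaining f = e^(−kτ) = e^(−0.040773×38) ≈ 0.2124.
Accumulation ratio R = 1/(1 − f) ≈ 1/0.7876 ≈ 1.2697.
Each bolus raises the concentration by D/Vd = 50/96 ≈ 0.521 μg/mL.
Steady-state peak Cmax,ss = C₀·R ≈ 0.521 × 1.2697 ≈ 0.662 μg/mL.
Peak 0.7 μg/mL vs MTC 5 μg/mL: below toxic threshold.

0.7 μg/mL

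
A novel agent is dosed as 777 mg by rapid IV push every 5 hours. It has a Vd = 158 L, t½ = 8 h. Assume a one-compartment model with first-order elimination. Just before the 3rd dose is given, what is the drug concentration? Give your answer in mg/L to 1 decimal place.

f = (1/2)^(τ/t½) = (1/2)^(5/8) ≈ 0.6484.
C₀ = D/Vd = 777/158 ≈ 4.918 mg/L.
Before the 3rd dose, 2 doses have been given. Superposition: Cmin = C₀·(f + f²).
≈ 4.918 × (0.6484 + 0.4204) ≈ 4.918 × 1.0688 ≈ 5.256 mg/L.

5.3 mg/L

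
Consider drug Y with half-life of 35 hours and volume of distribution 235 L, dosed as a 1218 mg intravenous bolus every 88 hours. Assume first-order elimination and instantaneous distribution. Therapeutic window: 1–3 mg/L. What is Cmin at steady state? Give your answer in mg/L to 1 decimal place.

1.1 mg/L

k = ln2/t½ = ln2/35 ≈ 0.019804 h⁻¹; fraction remaining f = e^(−kτ) = e^(−0.019804×88) ≈ 0.1750.
Each bolus raises the concentration by D/Vd = 1218/235 ≈ 5.183 mg/L.
Steady-state trough Cmin,ss = C₀·f/(1−f) ≈ 5.183 × 0.1750/0.8250 ≈ 1.099 mg/L.
Trough 1.1 mg/L vs MEC 1 mg/L: adequate.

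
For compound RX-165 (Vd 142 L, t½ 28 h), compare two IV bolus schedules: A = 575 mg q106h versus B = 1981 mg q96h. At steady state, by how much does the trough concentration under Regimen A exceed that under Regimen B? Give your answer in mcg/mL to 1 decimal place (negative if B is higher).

-1.1 mcg/mL

Regimen A: f = (1/2)^(106/28) ≈ 0.0725; Cmin,ss = (575/142)·f/(1−f) ≈ 0.317 mcg/mL.
Regimen B: f = (1/2)^(96/28) ≈ 0.0929; Cmin,ss = (1981/142)·f/(1−f) ≈ 1.429 mcg/mL.
Difference ≈ 0.317 − 1.429 ≈ -1.112 mcg/mL.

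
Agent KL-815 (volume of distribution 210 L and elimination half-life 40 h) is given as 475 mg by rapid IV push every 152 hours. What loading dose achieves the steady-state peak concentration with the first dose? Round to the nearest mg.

512 mg

f = (1/2)^(152/40) ≈ 0.071794; accumulation ratio R = 1/(1−f) ≈ 1.07735.
Loading dose to hit Cmax,ss on first dose: D_load = D_maint·R ≈ 475 × 1.07735 ≈ 511.74 mg.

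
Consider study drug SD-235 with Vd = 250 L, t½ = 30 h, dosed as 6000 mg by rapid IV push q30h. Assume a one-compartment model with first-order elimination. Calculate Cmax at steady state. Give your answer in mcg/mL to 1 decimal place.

τ = 30 h = 1 half-life, so f = (1/2)^1 = 0.5.
At steady state, R = 1/(1 − 0.5) = 2/1.
Single-dose peak C₀ = D/Vd = 6000/250 = 24 mcg/mL.
Steady-state peak Cmax,ss = C₀·R = 24 × 2/1 ≈ 48.000 mcg/mL.

48.0 mcg/mL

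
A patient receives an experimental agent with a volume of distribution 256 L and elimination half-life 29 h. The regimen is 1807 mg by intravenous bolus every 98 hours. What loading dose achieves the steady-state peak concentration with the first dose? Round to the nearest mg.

1999 mg

f = (1/2)^(98/29) ≈ 0.096101; accumulation ratio R = 1/(1−f) ≈ 1.10632.
Loading dose to hit Cmax,ss on first dose: D_load = D_maint·R ≈ 1807 × 1.10632 ≈ 1999.12 mg.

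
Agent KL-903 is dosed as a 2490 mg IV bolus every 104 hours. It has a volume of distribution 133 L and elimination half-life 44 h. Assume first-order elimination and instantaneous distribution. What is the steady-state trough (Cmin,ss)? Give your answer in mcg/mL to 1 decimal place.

4.5 mcg/mL

Over one 104-h interval, 104/44 ≈ 2.3636 half-lives elapse, leaving f ≈ 0.1943 of each dose.
Single-dose peak C₀ = D/Vd = 2490/133 ≈ 18.722 mcg/mL.
Steady-state trough Cmin,ss = C₀·f/(1−f) ≈ 18.722 × 0.1943/0.8057 ≈ 4.515 mcg/mL.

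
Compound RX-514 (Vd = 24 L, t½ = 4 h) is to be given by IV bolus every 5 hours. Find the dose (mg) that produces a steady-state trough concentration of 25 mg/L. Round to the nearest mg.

τ/t½ = 5/4 ≈ 1.25, so f = (1/2)^(5/4) ≈ 0.420448.
Cmin,ss = (D/Vd)·f/(1−f), so D = Cmin,ss·Vd·(1−f)/f.
D = 25 × 24 × (1−f)/f ≈ 25 × 24 × 1.37842 ≈ 827.05 mg.

827 mg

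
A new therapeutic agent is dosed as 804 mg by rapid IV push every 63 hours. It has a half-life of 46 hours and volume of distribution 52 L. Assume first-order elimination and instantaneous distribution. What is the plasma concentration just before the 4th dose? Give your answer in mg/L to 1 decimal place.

9.2 mg/L

f = (1/2)^(τ/t½) = (1/2)^(63/46) ≈ 0.3870.
C₀ = D/Vd = 804/52 ≈ 15.462 mg/L.
Before the 4th dose, 3 doses have been given. Superposition: Cmin = C₀·(f + f² + … + f^3).
≈ 15.462 × (0.3870 + 0.1498 + 0.0580) ≈ 15.462 × 0.5948 ≈ 9.197 mg/L.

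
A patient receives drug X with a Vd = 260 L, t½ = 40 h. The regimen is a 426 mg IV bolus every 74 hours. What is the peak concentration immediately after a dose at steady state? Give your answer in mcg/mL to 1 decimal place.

2.3 mcg/mL

Over one 74-h interval, 74/40 ≈ 1.85 half-lives elapse, leaving f ≈ 0.2774 of each dose.
At steady state, accumulation factor R = 1/(1 − e^(−kτ)) ≈ 1.3839.
Single-dose peak C₀ = D/Vd = 426/260 ≈ 1.638 mcg/mL.
Cmax,ss = C₀/(1 − f) ≈ 1.638/0.7226 ≈ 2.267 mcg/mL.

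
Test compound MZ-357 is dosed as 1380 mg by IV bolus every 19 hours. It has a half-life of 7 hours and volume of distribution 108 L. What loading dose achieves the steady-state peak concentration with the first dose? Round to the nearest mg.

1628 mg

f = (1/2)^(19/7) ≈ 0.152377; accumulation ratio R = 1/(1−f) ≈ 1.17977.
Loading dose to hit Cmax,ss on first dose: D_load = D_maint·R ≈ 1380 × 1.17977 ≈ 1628.08 mg.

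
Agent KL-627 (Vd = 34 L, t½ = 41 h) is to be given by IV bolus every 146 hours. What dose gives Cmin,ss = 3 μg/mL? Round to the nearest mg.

τ/t½ = 146/41 ≈ 3.561, so f = (1/2)^(146/41) ≈ 0.084730.
Cmin,ss = (D/Vd)·f/(1−f), so D = Cmin,ss·Vd·(1−f)/f.
D = 3 × 34 × (1−f)/f ≈ 3 × 34 × 10.80220 ≈ 1101.82 mg.

1102 mg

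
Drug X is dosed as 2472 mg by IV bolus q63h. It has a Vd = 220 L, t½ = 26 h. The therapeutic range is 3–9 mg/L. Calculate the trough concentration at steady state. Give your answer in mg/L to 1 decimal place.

2.6 mg/L

k = ln2/t½ = ln2/26 ≈ 0.026660 h⁻¹; fraction remaining f = e^(−kτ) = e^(−0.026660×63) ≈ 0.1865.
Accumulation ratio R = 1/(1 − f) ≈ 1/0.8135 ≈ 1.2293.
Single-dose peak C₀ = D/Vd = 2472/220 ≈ 11.236 mg/L.
Steady-state peak Cmax,ss = C₀·R ≈ 11.236 × 1.2293 ≈ 13.812 mg/L.
One interval later, Cmin,ss = Cmax,ss·e^(−kτ) ≈ 13.812 × 0.1865 ≈ 2.576 mg/L.
Trough 2.6 mg/L vs MEC 3 mg/L: subtherapeutic.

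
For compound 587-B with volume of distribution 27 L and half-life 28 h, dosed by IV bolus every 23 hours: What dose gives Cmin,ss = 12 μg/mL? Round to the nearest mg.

249 mg

τ/t½ = 23/28 ≈ 0.82143, so f = (1/2)^(23/28) ≈ 0.565881.
Cmin,ss = (D/Vd)·f/(1−f), so D = Cmin,ss·Vd·(1−f)/f.
D = 12 × 27 × (1−f)/f ≈ 12 × 27 × 0.76716 ≈ 248.56 mg.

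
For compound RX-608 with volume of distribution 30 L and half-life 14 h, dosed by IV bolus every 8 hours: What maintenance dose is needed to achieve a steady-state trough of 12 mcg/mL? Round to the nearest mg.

τ/t½ = 8/14 ≈ 0.57143, so f = (1/2)^(8/14) ≈ 0.672950.
Cmin,ss = (D/Vd)·f/(1−f), so D = Cmin,ss·Vd·(1−f)/f.
D = 12 × 30 × (1−f)/f ≈ 12 × 30 × 0.48599 ≈ 174.96 mg.

175 mg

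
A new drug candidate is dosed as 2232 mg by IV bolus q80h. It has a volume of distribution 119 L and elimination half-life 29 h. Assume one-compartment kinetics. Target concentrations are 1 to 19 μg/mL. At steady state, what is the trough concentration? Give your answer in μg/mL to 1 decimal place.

τ/t½ = 80/29 ≈ 2.7586, so fraction remaining f = (1/2)^(80/29) ≈ 0.1478.
Accumulation ratio R = 1/(1 − f) ≈ 1/0.8522 ≈ 1.1734.
Each bolus raises the concentration by D/Vd = 2232/119 ≈ 18.756 μg/mL.
Steady-state peak Cmax,ss = C₀·R ≈ 18.756 × 1.1734 ≈ 22.008 μg/mL.
Steady-state trough Cmin,ss = Cmax,ss·f ≈ 22.008 × 0.1478 ≈ 3.253 μg/mL.
Trough 3.3 μg/mL vs MEC 1 μg/mL: adequate.

3.3 μg/mL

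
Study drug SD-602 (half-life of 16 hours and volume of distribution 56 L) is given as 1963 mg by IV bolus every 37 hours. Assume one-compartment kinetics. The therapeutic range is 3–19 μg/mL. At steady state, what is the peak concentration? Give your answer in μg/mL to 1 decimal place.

k = ln2/t½ = ln2/16 ≈ 0.043322 h⁻¹; fraction remaining f = e^(−kτ) = e^(−0.043322×37) ≈ 0.2013.
Accumulation ratio R = 1/(1 − f) ≈ 1/0.7987 ≈ 1.2520.
Single-dose peak C₀ = D/Vd = 1963/56 ≈ 35.054 μg/mL.
Cmax,ss = C₀/(1 − f) ≈ 35.054/0.7987 ≈ 43.889 μg/mL.
Peak 43.9 μg/mL vs MTC 19 μg/mL: exceeds toxic threshold.

43.9 μg/mL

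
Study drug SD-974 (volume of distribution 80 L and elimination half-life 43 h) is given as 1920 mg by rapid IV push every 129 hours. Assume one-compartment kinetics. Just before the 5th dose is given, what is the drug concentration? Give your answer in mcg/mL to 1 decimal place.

f = (1/2)^(τ/t½) = (1/2)^(129/43) ≈ 0.1250.
C₀ = D/Vd = 1920/80 ≈ 24.000 mcg/mL.
Before the 5th dose, 4 doses have been given. Superposition: Cmin = C₀·(f + f² + … + f^4).
≈ 24.000 × (0.1250 + 0.0156 + 0.0020 + 0.0002) ≈ 24.000 × 0.1428 ≈ 3.427 mcg/mL.

3.4 mcg/mL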